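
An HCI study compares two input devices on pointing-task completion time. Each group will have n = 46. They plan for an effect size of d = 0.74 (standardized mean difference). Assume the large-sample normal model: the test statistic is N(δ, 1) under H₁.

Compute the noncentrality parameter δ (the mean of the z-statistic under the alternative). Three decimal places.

The noncentrality parameter scales effect size by the design's sample-size factor: δ = d·√(n/2) = 0.74 × √(46/2) = 3.5489

δ ≈ 3.549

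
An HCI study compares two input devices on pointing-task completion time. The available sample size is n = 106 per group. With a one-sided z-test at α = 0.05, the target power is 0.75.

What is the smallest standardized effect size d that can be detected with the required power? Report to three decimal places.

d ≈ 0.319

Need Φ(δ − 1.645) = 0.75, so δ = 1.645 + 0.674 = 2.319.
δ = d·√(n/2) ⇒ d = δ/√(n/2) = 2.319/√(106/2) = 0.3186.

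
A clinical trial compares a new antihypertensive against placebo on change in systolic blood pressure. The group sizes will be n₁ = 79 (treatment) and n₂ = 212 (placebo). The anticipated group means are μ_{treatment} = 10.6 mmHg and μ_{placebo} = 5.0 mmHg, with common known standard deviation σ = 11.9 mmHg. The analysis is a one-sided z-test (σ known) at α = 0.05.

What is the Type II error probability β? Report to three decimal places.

β ≈ 0.027

Standardized effect: d = |μ_{treatment} − μ_{placebo}| / σ = |10.6 − 5.0| / 11.9 = 0.4706
Noncentrality parameter: δ = d / √(1/n₁ + 1/n₂) = 0.4706 / √(1/79 + 1/212) = 3.5701
Critical value for a one-sided test at α = 0.05: z_α = 1.645.
Power = Φ(δ − 1.645) = Φ(1.925) = 0.9729.
Type II error: β = 1 − power = 1 − 0.9729 = 0.0271.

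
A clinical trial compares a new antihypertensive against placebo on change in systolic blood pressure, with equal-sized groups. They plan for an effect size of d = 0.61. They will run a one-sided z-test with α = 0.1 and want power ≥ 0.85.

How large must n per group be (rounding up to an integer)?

n = 29 per group

For power 0.85 need Φ(δ − z_{0.1}) = 0.85, so δ = z_{0.1} + z_{0.15} = 1.282 + 1.036 = 2.318.
δ = d·√(n/2) ⇒ n = 2(δ/d)² = 2 × (2.318 / 0.61)² = 28.88.
Round up to the next whole unit.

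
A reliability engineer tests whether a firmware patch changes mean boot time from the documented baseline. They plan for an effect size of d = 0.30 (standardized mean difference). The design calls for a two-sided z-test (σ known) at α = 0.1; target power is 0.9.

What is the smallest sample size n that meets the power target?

For power 0.9 need Φ(δ − z_{0.05}) = 0.9, so δ = z_{0.05} + z_{0.10} = 1.645 + 1.282 = 2.926.
(For δ > 0 the lower-tail rejection region contributes negligibly to power, so the one-term inversion is standard.)
δ = d·√n ⇒ n = (δ/d)² = (2.926 / 0.30)² = 95.15.
Rounding up, n = 96.

n = 96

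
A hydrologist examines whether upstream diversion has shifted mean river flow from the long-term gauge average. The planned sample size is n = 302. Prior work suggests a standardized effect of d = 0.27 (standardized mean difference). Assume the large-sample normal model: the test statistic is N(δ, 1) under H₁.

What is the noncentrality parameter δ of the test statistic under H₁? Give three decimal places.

δ ≈ 4.692

δ = d·√n = 0.27 × √302 = 4.6921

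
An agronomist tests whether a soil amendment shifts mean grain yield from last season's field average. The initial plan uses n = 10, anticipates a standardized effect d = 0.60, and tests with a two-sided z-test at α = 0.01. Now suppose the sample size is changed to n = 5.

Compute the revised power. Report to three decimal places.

With n = 5: δ = d·√n = 0.60 × √5 = 1.3416. Critical value z_{0.005} = 2.576.
Revised power = Φ(δ − 2.576) + Φ(−δ − 2.576) = Φ(-1.234) + Φ(-3.917) = 0.1086 + 0.0000 = 0.1086.

Power ≈ 0.109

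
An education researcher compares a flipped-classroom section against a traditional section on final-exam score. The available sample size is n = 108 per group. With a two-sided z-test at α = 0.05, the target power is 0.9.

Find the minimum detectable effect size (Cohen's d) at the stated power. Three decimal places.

Need Φ(δ − 1.960) = 0.9, so δ = 1.960 + 1.282 = 3.242.
(The second rejection-region term Φ(−δ − z_{α/2}) is negligible and dropped.)
δ = d·√(n/2) ⇒ d = δ/√(n/2) = 3.242/√(108/2) = 0.4411.

d ≈ 0.441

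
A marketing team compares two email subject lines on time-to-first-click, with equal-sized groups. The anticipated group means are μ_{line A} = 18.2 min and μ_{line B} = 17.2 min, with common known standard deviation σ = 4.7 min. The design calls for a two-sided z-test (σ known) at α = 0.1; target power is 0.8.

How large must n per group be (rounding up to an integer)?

n = 274 per group

Standardized effect: d = |μ_{line A} − μ_{line B}| / σ = |18.2 − 17.2| / 4.7 = 0.2128
Set Φ(δ − 1.645) = 0.8; then δ − 1.645 = Φ⁻¹(0.8) = 0.842, giving δ = 2.486.
(For δ > 0 the lower-tail rejection region contributes negligibly to power, so the one-term inversion is standard.)
δ = d·√(n/2) ⇒ n = 2(δ/d)² = 2 × (2.486 / 0.2128)² = 273.15.
Rounding up, n = 274 per group.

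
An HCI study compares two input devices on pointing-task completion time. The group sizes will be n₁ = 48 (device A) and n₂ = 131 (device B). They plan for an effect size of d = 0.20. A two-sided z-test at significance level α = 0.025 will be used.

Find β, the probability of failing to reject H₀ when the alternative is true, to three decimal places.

Noncentrality parameter: δ = d / √(1/n₁ + 1/n₂) = 0.20 / √(1/48 + 1/131) = 1.1854
Critical value for a two-sided test at α = 0.025: z_{α/2} = 2.241.
Power = Φ(δ − 2.241) + Φ(−δ − 2.241) = Φ(-1.056) + Φ(-3.427) = 0.1455 + 0.0003 = 0.1458.
Type II error: β = 1 − power = 1 − 0.1458 = 0.8542.

β ≈ 0.854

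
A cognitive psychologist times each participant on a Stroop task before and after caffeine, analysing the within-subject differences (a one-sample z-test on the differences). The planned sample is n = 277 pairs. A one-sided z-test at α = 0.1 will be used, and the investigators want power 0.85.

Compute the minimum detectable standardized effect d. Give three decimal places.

Required noncentrality: δ = z_{0.1} + z_{0.15} = 1.282 + 1.036 = 2.318.
δ = d·√n ⇒ d = δ/√n = 2.318/√277 = 0.1393.

d ≈ 0.139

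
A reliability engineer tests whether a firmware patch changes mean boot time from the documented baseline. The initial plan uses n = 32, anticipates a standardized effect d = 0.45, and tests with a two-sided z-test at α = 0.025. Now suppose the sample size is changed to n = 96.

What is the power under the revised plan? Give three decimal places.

Power ≈ 0.985

With n = 96: δ = d·√n = 0.45 × √96 = 4.4091. Critical value z_{0.0125} = 2.241.
Revised power = Φ(δ − 2.241) + Φ(−δ − 2.241) = Φ(2.168) + Φ(-6.650) = 0.9849 + 0.0000 = 0.9849.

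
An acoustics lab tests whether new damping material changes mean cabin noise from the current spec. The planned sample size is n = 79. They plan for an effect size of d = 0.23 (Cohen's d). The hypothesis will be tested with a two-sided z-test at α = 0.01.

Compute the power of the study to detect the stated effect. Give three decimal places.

Power ≈ 0.298

Noncentrality parameter: δ = d·√n = 0.23 × √79 = 2.0443
Two-sided α = 0.01 → critical value z_{0.005} = 2.576.
Power = Φ(δ − 2.576) + Φ(−δ − 2.576) = Φ(-0.532) + Φ(-4.620) = 0.2975 + 0.0000 = 0.2975.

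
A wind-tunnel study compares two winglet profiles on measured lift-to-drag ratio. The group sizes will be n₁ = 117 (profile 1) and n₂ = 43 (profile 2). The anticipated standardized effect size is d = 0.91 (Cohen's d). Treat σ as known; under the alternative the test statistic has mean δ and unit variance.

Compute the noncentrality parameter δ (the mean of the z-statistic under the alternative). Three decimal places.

δ ≈ 5.103

δ = d / √(1/n₁ + 1/n₂) = 0.91 / √(1/117 + 1/43) = 5.1028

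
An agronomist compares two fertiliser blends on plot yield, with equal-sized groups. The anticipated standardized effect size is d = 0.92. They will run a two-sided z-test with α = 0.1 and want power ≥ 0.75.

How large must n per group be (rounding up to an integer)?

For power 0.75 need Φ(δ − z_{0.05}) = 0.75, so δ = z_{0.05} + z_{0.25} = 1.645 + 0.674 = 2.319.
(The Φ(−δ − z_{α/2}) term is vanishingly small for δ > 0 and is dropped in the standard sample-size formula.)
δ = d·√(n/2) ⇒ n = 2(δ/d)² = 2 × (2.319 / 0.92)² = 12.71.
Rounding up, n = 13 per group.

n = 13 per group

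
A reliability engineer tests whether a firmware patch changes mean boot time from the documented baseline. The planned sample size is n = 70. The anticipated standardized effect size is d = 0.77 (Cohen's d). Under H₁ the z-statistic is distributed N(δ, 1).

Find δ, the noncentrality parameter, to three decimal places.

δ ≈ 6.442

δ = d·√n = 0.77 × √70 = 6.4423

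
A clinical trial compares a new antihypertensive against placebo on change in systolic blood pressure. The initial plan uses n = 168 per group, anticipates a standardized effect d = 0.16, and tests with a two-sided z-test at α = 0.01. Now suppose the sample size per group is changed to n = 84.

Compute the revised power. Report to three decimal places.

With n = 84 per group: δ = d·√(n/2) = 0.16 × √(84/2) = 1.0369. Critical value z_{0.005} = 2.576.
Revised power = Φ(δ − 2.576) + Φ(−δ − 2.576) = Φ(-1.539) + Φ(-3.613) = 0.0619 + 0.0002 = 0.0621.

Power ≈ 0.062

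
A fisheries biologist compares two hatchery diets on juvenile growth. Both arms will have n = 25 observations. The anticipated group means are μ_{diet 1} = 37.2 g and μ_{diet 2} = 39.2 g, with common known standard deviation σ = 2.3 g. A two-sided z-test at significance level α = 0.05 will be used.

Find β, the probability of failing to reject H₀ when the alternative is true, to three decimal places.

Standardized effect: d = |μ_{diet 1} − μ_{diet 2}| / σ = |37.2 − 39.2| / 2.3 = 0.8696
Noncentrality parameter: δ = d·√(n/2) = 0.8696 × √(25/2) = 3.0744
Critical value for a two-sided test at α = 0.05: z_{α/2} = 1.960.
Power = Φ(δ − 1.960) + Φ(−δ − 1.960) = Φ(1.114) + Φ(-5.034) = 0.8674 + 0.0000 = 0.8674.
Type II error: β = 1 − power = 1 − 0.8674 = 0.1326.

β ≈ 0.133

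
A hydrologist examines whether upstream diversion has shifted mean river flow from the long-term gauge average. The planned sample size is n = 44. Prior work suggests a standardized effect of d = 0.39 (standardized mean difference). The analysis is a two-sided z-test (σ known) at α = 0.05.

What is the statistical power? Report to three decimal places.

Power ≈ 0.735

Noncentrality parameter: δ = d·√n = 0.39 × √44 = 2.5870
Critical value for a two-sided test at α = 0.05: z_{α/2} = 1.960.
Power = Φ(δ − 1.960) + Φ(−δ − 1.960) = Φ(0.627) + Φ(-4.547) = 0.7347 + 0.0000 = 0.7347.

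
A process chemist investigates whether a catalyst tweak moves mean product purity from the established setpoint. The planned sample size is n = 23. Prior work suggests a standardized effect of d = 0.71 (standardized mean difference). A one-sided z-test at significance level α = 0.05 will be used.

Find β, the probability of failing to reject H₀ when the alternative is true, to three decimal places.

β ≈ 0.039

Noncentrality parameter: δ = d·√n = 0.71 × √23 = 3.4050
Critical value for a one-sided test at α = 0.05: z_α = 1.645.
Power = P(Z > 1.645 − δ) = Φ(1.760) = 0.9608.
Type II error: β = 1 − power = 1 − 0.9608 = 0.0392.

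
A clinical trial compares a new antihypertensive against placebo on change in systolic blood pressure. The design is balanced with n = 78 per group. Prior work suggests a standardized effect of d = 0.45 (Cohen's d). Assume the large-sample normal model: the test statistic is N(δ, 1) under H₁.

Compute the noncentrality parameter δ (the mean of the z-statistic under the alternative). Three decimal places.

δ = d·√(n/2) = 0.45 × √(78/2) = 2.8102

δ ≈ 2.810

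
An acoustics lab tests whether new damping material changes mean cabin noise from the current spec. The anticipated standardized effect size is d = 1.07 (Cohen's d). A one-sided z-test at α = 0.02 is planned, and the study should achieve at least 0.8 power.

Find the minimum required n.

n = 8

Set Φ(δ − 2.054) = 0.8; then δ − 2.054 = Φ⁻¹(0.8) = 0.842, giving δ = 2.895.
δ = d·√n ⇒ n = (δ/d)² = (2.895 / 1.07)² = 7.32.
Round up to the next whole unit.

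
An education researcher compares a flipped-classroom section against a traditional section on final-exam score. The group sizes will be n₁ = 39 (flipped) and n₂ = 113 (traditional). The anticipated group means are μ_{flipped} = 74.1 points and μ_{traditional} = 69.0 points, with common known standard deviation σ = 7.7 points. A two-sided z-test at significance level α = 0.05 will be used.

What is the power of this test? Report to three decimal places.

Standardized effect: d = |μ_{flipped} − μ_{traditional}| / σ = |74.1 − 69.0| / 7.7 = 0.6623
Noncentrality parameter: δ = d / √(1/n₁ + 1/n₂) = 0.6623 / √(1/39 + 1/113) = 3.5664
Critical value for a two-sided test at α = 0.05: z_{α/2} = 1.960.
Power = Φ(δ − 1.960) + Φ(−δ − 1.960) = Φ(1.606) + Φ(-5.526) = 0.9459 + 0.0000 = 0.9459.

Power ≈ 0.946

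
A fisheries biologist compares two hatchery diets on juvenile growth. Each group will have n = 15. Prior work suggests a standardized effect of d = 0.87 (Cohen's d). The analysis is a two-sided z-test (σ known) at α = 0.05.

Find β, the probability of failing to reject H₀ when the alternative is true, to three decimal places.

β ≈ 0.336

Noncentrality parameter: δ = d·√(n/2) = 0.87 × √(15/2) = 2.3826
Critical value for a two-sided test at α = 0.05: z_{α/2} = 1.960.
Power = Φ(δ − 1.960) + Φ(−δ − 1.960) = Φ(0.423) + Φ(-4.343) = 0.6637 + 0.0000 = 0.6637.
Type II error: β = 1 − power = 1 − 0.6637 = 0.3363.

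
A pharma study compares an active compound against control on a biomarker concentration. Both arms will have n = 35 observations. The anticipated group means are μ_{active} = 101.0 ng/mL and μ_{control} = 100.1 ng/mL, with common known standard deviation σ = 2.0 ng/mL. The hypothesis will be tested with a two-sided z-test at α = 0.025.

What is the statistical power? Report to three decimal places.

Standardized effect: d = |μ_{active} − μ_{control}| / σ = |101.0 − 100.1| / 2.0 = 0.4500
Noncentrality parameter: δ = d·√(n/2) = 0.4500 × √(35/2) = 1.8825
Critical value for a two-sided test at α = 0.025: z_{α/2} = 2.241.
Power = Φ(δ − 2.241) + Φ(−δ − 2.241) = Φ(-0.359) + Φ(-4.124) = 0.3598 + 0.0000 = 0.3598.

Power ≈ 0.360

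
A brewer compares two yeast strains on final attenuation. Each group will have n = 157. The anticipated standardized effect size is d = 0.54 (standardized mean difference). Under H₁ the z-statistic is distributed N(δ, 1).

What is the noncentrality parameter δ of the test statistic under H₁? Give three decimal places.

The noncentrality parameter scales effect size by the design's sample-size factor: δ = d·√(n/2) = 0.54 × √(157/2) = 4.7844

δ ≈ 4.784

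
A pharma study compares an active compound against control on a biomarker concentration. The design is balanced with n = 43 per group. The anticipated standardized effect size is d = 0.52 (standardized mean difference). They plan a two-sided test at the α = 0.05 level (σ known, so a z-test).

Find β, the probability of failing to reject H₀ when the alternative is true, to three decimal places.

Noncentrality parameter: δ = d·√(n/2) = 0.52 × √(43/2) = 2.4111
Critical value for a two-sided test at α = 0.05: z_{α/2} = 1.960.
Power = Φ(δ − 1.960) + Φ(−δ − 1.960) = Φ(0.451) + Φ(-4.371) = 0.6741 + 0.0000 = 0.6741.
Type II error: β = 1 − power = 1 − 0.6741 = 0.3259.

β ≈ 0.326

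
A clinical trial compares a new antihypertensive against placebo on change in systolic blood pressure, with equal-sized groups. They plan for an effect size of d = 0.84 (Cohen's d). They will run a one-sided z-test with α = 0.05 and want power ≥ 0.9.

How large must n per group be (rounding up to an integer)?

Set Φ(δ − 1.645) = 0.9; then δ − 1.645 = Φ⁻¹(0.9) = 1.282, giving δ = 2.926.
δ = d·√(n/2) ⇒ n = 2(δ/d)² = 2 × (2.926 / 0.84)² = 24.27.
Round up to the next whole unit.

n = 25 per group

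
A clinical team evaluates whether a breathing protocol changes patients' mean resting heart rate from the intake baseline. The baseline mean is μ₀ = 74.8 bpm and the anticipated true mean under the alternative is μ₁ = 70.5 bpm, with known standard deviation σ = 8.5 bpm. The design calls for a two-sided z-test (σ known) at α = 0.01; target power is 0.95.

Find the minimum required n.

Standardized effect: d = |μ₁ − μ₀| / σ = |70.5 − 74.8| / 8.5 = 0.5059
For power 0.95 need Φ(δ − z_{0.005}) = 0.95, so δ = z_{0.005} + z_{0.05} = 2.576 + 1.645 = 4.221.
(Ignoring the negligible lower-tail rejection probability gives the usual closed-form inversion.)
δ = d·√n ⇒ n = (δ/d)² = (4.221 / 0.5059)² = 69.61.
Rounding up, n = 70.

n = 70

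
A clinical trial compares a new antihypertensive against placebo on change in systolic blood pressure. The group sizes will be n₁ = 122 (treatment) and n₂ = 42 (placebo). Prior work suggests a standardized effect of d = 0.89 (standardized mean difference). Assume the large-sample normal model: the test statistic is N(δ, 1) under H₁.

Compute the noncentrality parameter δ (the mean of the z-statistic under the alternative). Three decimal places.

δ ≈ 4.975

The noncentrality parameter scales effect size by the design's sample-size factor: δ = d / √(1/n₁ + 1/n₂) = 0.89 / √(1/122 + 1/42) = 4.9748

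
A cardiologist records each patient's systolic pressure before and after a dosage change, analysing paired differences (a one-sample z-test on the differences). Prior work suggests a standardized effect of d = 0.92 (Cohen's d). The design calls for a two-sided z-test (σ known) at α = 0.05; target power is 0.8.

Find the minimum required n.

Set Φ(δ − 1.960) = 0.8; then δ − 1.960 = Φ⁻¹(0.8) = 0.842, giving δ = 2.802.
(The Φ(−δ − z_{α/2}) term is vanishingly small for δ > 0 and is dropped in the standard sample-size formula.)
δ = d·√n ⇒ n = (δ/d)² = (2.802 / 0.92)² = 9.27.
Round up to the next whole unit.

n = 10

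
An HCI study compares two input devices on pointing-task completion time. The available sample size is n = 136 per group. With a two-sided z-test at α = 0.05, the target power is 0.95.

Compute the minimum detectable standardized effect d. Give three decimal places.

d ≈ 0.437

Required noncentrality: δ = z_{0.025} + z_{0.05} = 1.960 + 1.645 = 3.605.
(Lower-tail contribution to power is negligible for δ > 0.)
δ = d·√(n/2) ⇒ d = δ/√(n/2) = 3.605/√(136/2) = 0.4371.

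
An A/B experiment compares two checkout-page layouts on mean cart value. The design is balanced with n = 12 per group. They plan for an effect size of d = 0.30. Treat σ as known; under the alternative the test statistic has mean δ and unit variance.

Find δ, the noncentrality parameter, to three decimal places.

δ = d·√(n/2) = 0.30 × √(12/2) = 0.7348

δ ≈ 0.735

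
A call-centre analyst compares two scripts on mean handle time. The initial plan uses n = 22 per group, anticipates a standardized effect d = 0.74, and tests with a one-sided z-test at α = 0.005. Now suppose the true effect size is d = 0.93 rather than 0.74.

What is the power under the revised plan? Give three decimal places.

With d = 0.93: δ = d·√(n/2) = 0.93 × √(22/2) = 3.0845. Critical value z_{0.005} = 2.576.
Revised power = Φ(δ − 2.576) = Φ(0.509) = 0.6945.

Power ≈ 0.694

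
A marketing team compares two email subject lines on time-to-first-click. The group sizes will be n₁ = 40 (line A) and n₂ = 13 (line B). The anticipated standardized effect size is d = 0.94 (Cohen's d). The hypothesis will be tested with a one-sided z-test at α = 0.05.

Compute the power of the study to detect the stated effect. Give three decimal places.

Power ≈ 0.903

Noncentrality parameter: δ = d / √(1/n₁ + 1/n₂) = 0.94 / √(1/40 + 1/13) = 2.9444
One-sided α = 0.05 → critical value z_{0.05} = 1.645.
Power = Φ(δ − 1.645) = Φ(1.300) = 0.9031.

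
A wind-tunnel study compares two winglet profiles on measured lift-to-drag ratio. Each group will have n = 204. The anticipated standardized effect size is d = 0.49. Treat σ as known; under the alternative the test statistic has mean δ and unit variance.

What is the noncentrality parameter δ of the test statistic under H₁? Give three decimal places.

The noncentrality parameter scales effect size by the design's sample-size factor: δ = d·√(n/2) = 0.49 × √(204/2) = 4.9488

δ ≈ 4.949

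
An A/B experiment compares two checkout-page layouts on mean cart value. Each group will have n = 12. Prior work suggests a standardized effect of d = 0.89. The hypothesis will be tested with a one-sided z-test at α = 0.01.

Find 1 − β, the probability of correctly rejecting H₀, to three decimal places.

Noncentrality parameter: δ = d·√(n/2) = 0.89 × √(12/2) = 2.1800
One-sided α = 0.01 → critical value z_{0.01} = 2.326.
Power = Φ(δ − 2.326) = Φ(-0.146) = 0.4418.

Power ≈ 0.442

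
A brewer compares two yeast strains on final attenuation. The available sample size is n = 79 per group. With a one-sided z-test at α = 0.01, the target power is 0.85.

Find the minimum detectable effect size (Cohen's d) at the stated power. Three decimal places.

Required noncentrality: δ = z_{0.01} + z_{0.15} = 2.326 + 1.036 = 3.363.
δ = d·√(n/2) ⇒ d = δ/√(n/2) = 3.363/√(79/2) = 0.5351.

d ≈ 0.535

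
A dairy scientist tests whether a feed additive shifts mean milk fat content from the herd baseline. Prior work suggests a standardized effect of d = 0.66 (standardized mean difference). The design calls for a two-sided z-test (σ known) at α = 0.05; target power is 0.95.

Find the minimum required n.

Set Φ(δ − 1.960) = 0.95; then δ − 1.960 = Φ⁻¹(0.95) = 1.645, giving δ = 3.605.
(Ignoring the negligible lower-tail rejection probability gives the usual closed-form inversion.)
δ = d·√n ⇒ n = (δ/d)² = (3.605 / 0.66)² = 29.83.
Round up to the next whole unit.

n = 30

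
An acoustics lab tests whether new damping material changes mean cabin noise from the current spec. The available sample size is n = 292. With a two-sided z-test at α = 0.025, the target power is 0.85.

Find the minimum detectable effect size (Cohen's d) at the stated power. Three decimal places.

Required noncentrality: δ = z_{0.0125} + z_{0.15} = 2.241 + 1.036 = 3.278.
(Lower-tail contribution to power is negligible for δ > 0.)
δ = d·√n ⇒ d = δ/√n = 3.278/√292 = 0.1918.

d ≈ 0.192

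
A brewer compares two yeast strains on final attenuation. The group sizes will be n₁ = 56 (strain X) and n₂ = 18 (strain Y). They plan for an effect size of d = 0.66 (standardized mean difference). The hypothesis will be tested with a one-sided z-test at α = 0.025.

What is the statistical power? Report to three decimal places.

Power ≈ 0.683

Noncentrality parameter: λ = d / √(1/n₁ + 1/n₂) = 0.66 / √(1/56 + 1/18) = 2.4359
Critical value for a one-sided test at α = 0.025: z_α = 1.960.
Power = Φ(λ − 1.960) = Φ(0.476) = 0.6829.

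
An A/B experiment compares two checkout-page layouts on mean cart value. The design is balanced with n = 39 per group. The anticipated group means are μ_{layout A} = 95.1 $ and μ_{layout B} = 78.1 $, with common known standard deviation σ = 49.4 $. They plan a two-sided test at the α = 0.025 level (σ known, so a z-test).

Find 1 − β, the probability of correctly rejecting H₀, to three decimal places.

Standardized effect: d = |μ_{layout A} − μ_{layout B}| / σ = |95.1 − 78.1| / 49.4 = 0.3441
Noncentrality parameter: δ = d·√(n/2) = 0.3441 × √(39/2) = 1.5196
Two-sided α = 0.025 → critical value z_{0.0125} = 2.241.
Power = Φ(δ − 2.241) + Φ(−δ − 2.241) = Φ(-0.722) + Φ(-3.761) = 0.2352 + 0.0001 = 0.2353.

Power ≈ 0.235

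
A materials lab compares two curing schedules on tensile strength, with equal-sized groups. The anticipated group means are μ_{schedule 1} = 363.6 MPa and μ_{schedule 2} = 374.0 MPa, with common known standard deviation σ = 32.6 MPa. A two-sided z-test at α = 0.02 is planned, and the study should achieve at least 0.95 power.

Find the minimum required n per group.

n = 310 per group

Standardized effect: d = |μ_{schedule 1} − μ_{schedule 2}| / σ = |363.6 − 374.0| / 32.6 = 0.3190
Set Φ(δ − 2.326) = 0.95; then δ − 2.326 = Φ⁻¹(0.95) = 1.645, giving δ = 3.971.
(The Φ(−δ − z_{α/2}) term is vanishingly small for δ > 0 and is dropped in the standard sample-size formula.)
δ = d·√(n/2) ⇒ n = 2(δ/d)² = 2 × (3.971 / 0.3190)² = 309.91.
Rounding up, n = 310 per group.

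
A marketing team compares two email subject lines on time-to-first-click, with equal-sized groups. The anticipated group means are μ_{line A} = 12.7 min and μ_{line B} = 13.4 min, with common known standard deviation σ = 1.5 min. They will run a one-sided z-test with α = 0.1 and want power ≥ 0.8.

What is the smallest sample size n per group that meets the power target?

n = 42 per group

Standardized effect: d = |μ_{line A} − μ_{line B}| / σ = |12.7 − 13.4| / 1.5 = 0.4667
Set Φ(δ − 1.282) = 0.8; then δ − 1.282 = Φ⁻¹(0.8) = 0.842, giving δ = 2.123.
δ = d·√(n/2) ⇒ n = 2(δ/d)² = 2 × (2.123 / 0.4667)² = 41.40.
Rounding up, n = 42 per group.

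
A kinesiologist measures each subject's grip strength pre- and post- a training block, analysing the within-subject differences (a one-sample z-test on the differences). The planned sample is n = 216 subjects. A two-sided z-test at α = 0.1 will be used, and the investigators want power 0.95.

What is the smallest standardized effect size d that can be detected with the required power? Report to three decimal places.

d ≈ 0.224

Need Φ(δ − 1.645) = 0.95, so δ = 1.645 + 1.645 = 3.290.
(Lower-tail contribution to power is negligible for δ > 0.)
δ = d·√n ⇒ d = δ/√n = 3.290/√216 = 0.2238.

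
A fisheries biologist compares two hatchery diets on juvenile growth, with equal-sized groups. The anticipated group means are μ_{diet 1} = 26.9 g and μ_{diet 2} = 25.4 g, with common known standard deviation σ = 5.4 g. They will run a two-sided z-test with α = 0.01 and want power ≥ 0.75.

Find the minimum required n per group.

Standardized effect: d = |μ_{diet 1} − μ_{diet 2}| / σ = |26.9 − 25.4| / 5.4 = 0.2778
For power 0.75 need Φ(δ − z_{0.005}) = 0.75, so δ = z_{0.005} + z_{0.25} = 2.576 + 0.674 = 3.250.
(Ignoring the negligible lower-tail rejection probability gives the usual closed-form inversion.)
δ = d·√(n/2) ⇒ n = 2(δ/d)² = 2 × (3.250 / 0.2778)² = 273.83.
Round up to the next whole unit.

n = 274 per group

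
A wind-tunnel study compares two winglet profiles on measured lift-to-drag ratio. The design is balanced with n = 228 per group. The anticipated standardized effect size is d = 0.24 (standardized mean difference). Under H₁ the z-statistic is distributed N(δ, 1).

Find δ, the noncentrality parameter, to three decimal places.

The noncentrality parameter scales effect size by the design's sample-size factor: δ = d·√(n/2) = 0.24 × √(228/2) = 2.5625

δ ≈ 2.562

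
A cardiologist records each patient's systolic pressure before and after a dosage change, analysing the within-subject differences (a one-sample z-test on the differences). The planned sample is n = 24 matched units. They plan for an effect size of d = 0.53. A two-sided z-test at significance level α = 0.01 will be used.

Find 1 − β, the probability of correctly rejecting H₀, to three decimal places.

Noncentrality parameter: δ = d·√n = 0.53 × √24 = 2.5965
Critical value for a two-sided test at α = 0.01: z_{α/2} = 2.576.
Power = Φ(δ − 2.576) + Φ(−δ − 2.576) = Φ(0.021) + Φ(-5.172) = 0.5082 + 0.0000 = 0.5082.

Power ≈ 0.508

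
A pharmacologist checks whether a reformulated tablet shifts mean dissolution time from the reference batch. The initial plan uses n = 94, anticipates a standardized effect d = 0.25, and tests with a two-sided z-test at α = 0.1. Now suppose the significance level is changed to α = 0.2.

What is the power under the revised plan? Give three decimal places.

δ = d·√n = 0.25 × √94 = 2.4238 (unchanged). New critical value: z_{0.1} = 1.282.
Revised power = Φ(δ − 1.282) + Φ(−δ − 1.282) = Φ(1.142) + Φ(-3.705) = 0.8733 + 0.0001 = 0.8734.

Power ≈ 0.873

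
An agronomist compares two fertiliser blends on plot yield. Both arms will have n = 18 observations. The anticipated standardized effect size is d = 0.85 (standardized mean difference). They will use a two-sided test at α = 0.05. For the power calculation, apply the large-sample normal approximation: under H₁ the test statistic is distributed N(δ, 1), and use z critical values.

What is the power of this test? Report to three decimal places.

Power ≈ 0.722

Noncentrality parameter: δ = d·√(n/2) = 0.85 × √(18/2) = 2.5500
Two-sided α = 0.05 → critical value z_{0.025} = 1.960.
Power = Φ(δ − 1.960) + Φ(−δ − 1.960) = Φ(0.590) + Φ(-4.510) = 0.7224 + 0.0000 = 0.7224.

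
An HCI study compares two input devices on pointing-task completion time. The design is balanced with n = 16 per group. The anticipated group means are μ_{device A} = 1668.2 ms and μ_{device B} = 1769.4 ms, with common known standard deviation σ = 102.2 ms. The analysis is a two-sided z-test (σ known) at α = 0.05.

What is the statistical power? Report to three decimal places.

Standardized effect: d = |μ_{device A} − μ_{device B}| / σ = |1668.2 − 1769.4| / 102.2 = 0.9902
Noncentrality parameter: δ = d·√(n/2) = 0.9902 × √(16/2) = 2.8008
Two-sided α = 0.05 → critical value z_{0.025} = 1.960.
Power = Φ(δ − 1.960) + Φ(−δ − 1.960) = Φ(0.841) + Φ(-4.761) = 0.7998 + 0.0000 = 0.7998.

Power ≈ 0.800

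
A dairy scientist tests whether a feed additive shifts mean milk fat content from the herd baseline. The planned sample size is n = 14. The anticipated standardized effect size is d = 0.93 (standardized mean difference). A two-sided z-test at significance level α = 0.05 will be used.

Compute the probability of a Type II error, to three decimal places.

Noncentrality parameter: δ = d·√n = 0.93 × √14 = 3.4797
Critical value for a two-sided test at α = 0.05: z_{α/2} = 1.960.
Power = Φ(δ − 1.960) + Φ(−δ − 1.960) = Φ(1.520) + Φ(-5.440) = 0.9357 + 0.0000 = 0.9357.
Type II error: β = 1 − power = 1 − 0.9357 = 0.0643.

β ≈ 0.064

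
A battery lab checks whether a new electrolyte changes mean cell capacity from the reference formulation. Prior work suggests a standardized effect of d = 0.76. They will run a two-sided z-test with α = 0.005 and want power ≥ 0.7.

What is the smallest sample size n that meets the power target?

n = 20

Set Φ(δ − 2.807) = 0.7; then δ − 2.807 = Φ⁻¹(0.7) = 0.524, giving δ = 3.331.
(For δ > 0 the lower-tail rejection region contributes negligibly to power, so the one-term inversion is standard.)
δ = d·√n ⇒ n = (δ/d)² = (3.331 / 0.76)² = 19.21.
Rounding up, n = 20.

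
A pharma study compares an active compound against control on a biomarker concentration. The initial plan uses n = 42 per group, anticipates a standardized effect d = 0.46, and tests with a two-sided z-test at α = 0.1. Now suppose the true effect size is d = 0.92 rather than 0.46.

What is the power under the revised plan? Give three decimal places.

With d = 0.92: δ = d·√(n/2) = 0.92 × √(42/2) = 4.2160. Critical value z_{0.05} = 1.645.
Revised power = Φ(δ − 1.645) + Φ(−δ − 1.645) = Φ(2.571) + Φ(-5.861) = 0.9949 + 0.0000 = 0.9949.

Power ≈ 0.995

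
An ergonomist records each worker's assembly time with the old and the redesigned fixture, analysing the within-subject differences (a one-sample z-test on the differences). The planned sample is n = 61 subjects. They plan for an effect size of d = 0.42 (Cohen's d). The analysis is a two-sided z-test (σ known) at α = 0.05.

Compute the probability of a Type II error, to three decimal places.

β ≈ 0.093

Noncentrality parameter: δ = d·√n = 0.42 × √61 = 3.2803
Critical value for a two-sided test at α = 0.05: z_{α/2} = 1.960.
Power = Φ(δ − 1.960) + Φ(−δ − 1.960) = Φ(1.320) + Φ(-5.240) = 0.9066 + 0.0000 = 0.9066.
Type II error: β = 1 − power = 1 − 0.9066 = 0.0934.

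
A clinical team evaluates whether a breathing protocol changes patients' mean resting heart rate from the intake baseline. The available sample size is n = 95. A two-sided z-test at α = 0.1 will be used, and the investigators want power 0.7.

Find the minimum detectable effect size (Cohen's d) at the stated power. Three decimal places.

Need Φ(δ − 1.645) = 0.7, so δ = 1.645 + 0.524 = 2.169.
(Lower-tail contribution to power is negligible for δ > 0.)
δ = d·√n ⇒ d = δ/√n = 2.169/√95 = 0.2226.

d ≈ 0.223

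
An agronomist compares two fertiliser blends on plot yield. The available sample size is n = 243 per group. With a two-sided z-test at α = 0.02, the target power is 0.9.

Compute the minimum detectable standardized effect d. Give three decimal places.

d ≈ 0.327

Need Φ(δ − 2.326) = 0.9, so δ = 2.326 + 1.282 = 3.608.
(The second rejection-region term Φ(−δ − z_{α/2}) is negligible and dropped.)
δ = d·√(n/2) ⇒ d = δ/√(n/2) = 3.608/√(243/2) = 0.3273.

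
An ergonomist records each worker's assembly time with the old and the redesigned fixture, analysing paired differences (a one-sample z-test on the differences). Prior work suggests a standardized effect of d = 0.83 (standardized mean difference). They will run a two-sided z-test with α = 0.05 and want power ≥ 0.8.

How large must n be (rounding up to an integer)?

n = 12

Set Φ(δ − 1.960) = 0.8; then δ − 1.960 = Φ⁻¹(0.8) = 0.842, giving δ = 2.802.
(The Φ(−δ − z_{α/2}) term is vanishingly small for δ > 0 and is dropped in the standard sample-size formula.)
δ = d·√n ⇒ n = (δ/d)² = (2.802 / 0.83)² = 11.39.
Round up to the next whole unit.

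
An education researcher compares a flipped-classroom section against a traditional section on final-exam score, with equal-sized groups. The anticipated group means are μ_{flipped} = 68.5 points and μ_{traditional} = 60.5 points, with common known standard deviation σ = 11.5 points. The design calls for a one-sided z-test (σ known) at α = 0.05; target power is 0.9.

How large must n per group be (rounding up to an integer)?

n = 36 per group

Standardized effect: d = |μ_{flipped} − μ_{traditional}| / σ = |68.5 − 60.5| / 11.5 = 0.6957
Set Φ(δ − 1.645) = 0.9; then δ − 1.645 = Φ⁻¹(0.9) = 1.282, giving δ = 2.926.
δ = d·√(n/2) ⇒ n = 2(δ/d)² = 2 × (2.926 / 0.6957)² = 35.39.
Rounding up, n = 36 per group.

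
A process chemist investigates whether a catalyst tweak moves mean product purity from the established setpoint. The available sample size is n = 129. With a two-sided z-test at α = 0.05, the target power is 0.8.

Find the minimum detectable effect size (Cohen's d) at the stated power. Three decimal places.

Need Φ(δ − 1.960) = 0.8, so δ = 1.960 + 0.842 = 2.802.
(The second rejection-region term Φ(−δ − z_{α/2}) is negligible and dropped.)
δ = d·√n ⇒ d = δ/√n = 2.802/√129 = 0.2467.

d ≈ 0.247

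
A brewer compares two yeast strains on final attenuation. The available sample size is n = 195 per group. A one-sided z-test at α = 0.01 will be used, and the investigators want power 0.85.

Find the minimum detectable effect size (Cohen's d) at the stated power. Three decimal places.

d ≈ 0.341

Need Φ(δ − 2.326) = 0.85, so δ = 2.326 + 1.036 = 3.363.
δ = d·√(n/2) ⇒ d = δ/√(n/2) = 3.363/√(195/2) = 0.3406.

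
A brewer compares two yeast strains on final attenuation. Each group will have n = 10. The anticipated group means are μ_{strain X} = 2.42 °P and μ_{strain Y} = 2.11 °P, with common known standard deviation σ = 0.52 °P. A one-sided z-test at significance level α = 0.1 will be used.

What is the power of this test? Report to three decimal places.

Power ≈ 0.521

Standardized effect: d = |μ_{strain X} − μ_{strain Y}| / σ = |2.42 − 2.11| / 0.52 = 0.5962
Noncentrality parameter: δ = d·√(n/2) = 0.5962 × √(10/2) = 1.3330
One-sided α = 0.1 → critical value z_{0.1} = 1.282.
Power = P(Z > 1.282 − δ) = Φ(0.051) = 0.5205.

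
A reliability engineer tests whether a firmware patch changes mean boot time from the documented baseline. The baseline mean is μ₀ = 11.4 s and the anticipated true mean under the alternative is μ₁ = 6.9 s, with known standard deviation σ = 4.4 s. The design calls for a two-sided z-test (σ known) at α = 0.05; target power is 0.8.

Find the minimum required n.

Standardized effect: d = |μ₁ − μ₀| / σ = |6.9 − 11.4| / 4.4 = 1.0227
Set Φ(δ − 1.960) = 0.8; then δ − 1.960 = Φ⁻¹(0.8) = 0.842, giving δ = 2.802.
(For δ > 0 the lower-tail rejection region contributes negligibly to power, so the one-term inversion is standard.)
δ = d·√n ⇒ n = (δ/d)² = (2.802 / 1.0227)² = 7.50.
Rounding up, n = 8.

n = 8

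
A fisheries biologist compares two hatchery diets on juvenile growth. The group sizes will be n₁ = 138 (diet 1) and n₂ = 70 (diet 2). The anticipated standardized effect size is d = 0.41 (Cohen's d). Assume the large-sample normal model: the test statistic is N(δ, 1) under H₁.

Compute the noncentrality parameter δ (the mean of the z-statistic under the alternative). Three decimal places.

δ = d / √(1/n₁ + 1/n₂) = 0.41 / √(1/138 + 1/70) = 2.7941

δ ≈ 2.794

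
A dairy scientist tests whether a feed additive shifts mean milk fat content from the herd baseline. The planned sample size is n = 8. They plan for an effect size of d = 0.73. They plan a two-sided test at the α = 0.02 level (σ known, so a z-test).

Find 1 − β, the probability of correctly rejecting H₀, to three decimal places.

Noncentrality parameter: δ = d·√n = 0.73 × √8 = 2.0648
Critical value for a two-sided test at α = 0.02: z_{α/2} = 2.326.
Power = Φ(δ − 2.326) + Φ(−δ − 2.326) = Φ(-0.262) + Φ(-4.391) = 0.3968 + 0.0000 = 0.3968.

Power ≈ 0.397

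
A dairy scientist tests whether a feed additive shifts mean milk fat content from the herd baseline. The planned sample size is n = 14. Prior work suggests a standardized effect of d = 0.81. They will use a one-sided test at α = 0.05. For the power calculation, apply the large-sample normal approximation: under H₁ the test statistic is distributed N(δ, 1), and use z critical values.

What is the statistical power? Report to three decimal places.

Power ≈ 0.917

Noncentrality parameter: δ = d·√n = 0.81 × √14 = 3.0307
Critical value for a one-sided test at α = 0.05: z_α = 1.645.
Power = P(Z > 1.645 − δ) = Φ(1.386) = 0.9171.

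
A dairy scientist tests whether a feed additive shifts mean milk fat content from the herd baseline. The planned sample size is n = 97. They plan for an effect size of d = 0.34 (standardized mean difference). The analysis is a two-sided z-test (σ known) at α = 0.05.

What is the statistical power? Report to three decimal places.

Power ≈ 0.918

Noncentrality parameter: δ = d·√n = 0.34 × √97 = 3.3486
Two-sided α = 0.05 → critical value z_{0.025} = 1.960.
Power = Φ(δ − 1.960) + Φ(−δ − 1.960) = Φ(1.389) + Φ(-5.309) = 0.9175 + 0.0000 = 0.9175.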